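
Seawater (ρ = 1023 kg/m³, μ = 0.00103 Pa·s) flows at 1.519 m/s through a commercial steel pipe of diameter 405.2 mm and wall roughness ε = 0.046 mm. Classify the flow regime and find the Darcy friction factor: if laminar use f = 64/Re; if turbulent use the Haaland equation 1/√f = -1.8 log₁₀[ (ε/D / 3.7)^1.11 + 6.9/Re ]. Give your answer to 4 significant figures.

f ≈ 0.01411

Re = ρVD/μ = 1023·1.519·0.4052/0.00103 = 6.113e+05.
Re > 4000 → turbulent. ε/D = 4.6e-05/0.4052 = 0.000114; Haaland: 1/√f = -1.8 log₁₀[9.78e-06 + 1.13e-05] = 8.417, so f = 0.01411.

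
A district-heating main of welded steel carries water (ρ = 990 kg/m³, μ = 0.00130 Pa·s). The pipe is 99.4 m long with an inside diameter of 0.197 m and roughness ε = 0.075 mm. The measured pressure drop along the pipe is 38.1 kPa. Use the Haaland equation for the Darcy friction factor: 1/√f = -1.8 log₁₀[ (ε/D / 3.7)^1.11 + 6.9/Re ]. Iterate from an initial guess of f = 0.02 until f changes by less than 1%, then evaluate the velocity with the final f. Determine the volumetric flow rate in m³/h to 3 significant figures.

Q ≈ 330 m³/h

Rearranging Darcy-Weisbach: V = √(2·ΔP·D/(f·L·ρ)). With ε/D = 7.5e-05/0.197 = 0.000381, iterate starting from f = 0.02:
  f = 0.02 → V = √(2·3.81e+04·0.197/(0.02·99.4·990)) = 2.762 m/s; Re = ρVD/μ = 4.143e+05; f → 0.01696
  f = 0.01696 → V = 3 m/s; Re = 4.5e+05; f → 0.01687
Converged (Δf/f < 1%). With the final f = 0.01687: V = √(2·3.81e+04·0.197/(0.01687·99.4·990)) = 3.007 m/s.
Q = V·A = 3.007·(π/4·0.197²) = 0.09166 m³/s = 330 m³/h.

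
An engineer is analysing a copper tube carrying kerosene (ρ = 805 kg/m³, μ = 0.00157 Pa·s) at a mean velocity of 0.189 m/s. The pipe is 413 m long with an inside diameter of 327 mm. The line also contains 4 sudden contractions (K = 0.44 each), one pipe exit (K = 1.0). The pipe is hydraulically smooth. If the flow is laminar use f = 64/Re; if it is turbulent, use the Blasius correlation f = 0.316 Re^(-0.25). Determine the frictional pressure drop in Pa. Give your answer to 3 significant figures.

Reynolds number Re = ρVD/μ = 805 · 0.189 · 0.327 / 0.00157 = 3.169e+04.
Re > 4000 → turbulent. Smooth-pipe (Blasius): f = 0.316 Re^(-0.25) = 0.316/(3.169e+04)^0.25 = 0.02368.
Total minor-loss coefficient ΣK = 4·0.44 + 1·1 = 2.76.
ΔP = [f·L/D + ΣK]·(ρV²/2) = [0.02368·413/0.327 + 2.76]·(805·0.189²/2) = [29.91 + 2.76]·14.38 = 469.8 Pa.

ΔP ≈ 470 Pa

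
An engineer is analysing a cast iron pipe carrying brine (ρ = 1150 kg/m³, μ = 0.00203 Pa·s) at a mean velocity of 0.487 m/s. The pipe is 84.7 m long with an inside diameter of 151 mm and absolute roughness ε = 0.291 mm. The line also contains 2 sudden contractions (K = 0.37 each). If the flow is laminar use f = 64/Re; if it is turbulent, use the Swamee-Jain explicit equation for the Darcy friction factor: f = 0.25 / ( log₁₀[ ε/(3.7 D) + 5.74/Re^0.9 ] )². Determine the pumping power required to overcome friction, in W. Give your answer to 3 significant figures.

Reynolds number Re = ρVD/μ = 1150 · 0.487 · 0.151 / 0.00203 = 4.166e+04.
Re > 4000 → turbulent. Relative roughness ε/D = 0.000291/0.151 = 0.00193. Swamee-Jain: f = 0.25/(log₁₀[0.00193/3.7 + 5.74/4.166e+04^0.9])² = 0.25/(log₁₀[0.000521 + 0.000399])² = 0.25/(-3.036)² = 0.02712.
Total minor-loss coefficient ΣK = 2·0.37 = 0.74.
ΔP = [f·L/D + ΣK]·(ρV²/2) = [0.02712·84.7/0.151 + 0.74]·(1150·0.487²/2) = [15.21 + 0.74]·136.4 = 2175 Pa.
Q = V·A = 0.487·0.01791 = 0.008721 m³/s.
Pumping power P = QΔP = 0.008721·2175 = 18.97 W = 19.0 W.

P ≈ 19.0 W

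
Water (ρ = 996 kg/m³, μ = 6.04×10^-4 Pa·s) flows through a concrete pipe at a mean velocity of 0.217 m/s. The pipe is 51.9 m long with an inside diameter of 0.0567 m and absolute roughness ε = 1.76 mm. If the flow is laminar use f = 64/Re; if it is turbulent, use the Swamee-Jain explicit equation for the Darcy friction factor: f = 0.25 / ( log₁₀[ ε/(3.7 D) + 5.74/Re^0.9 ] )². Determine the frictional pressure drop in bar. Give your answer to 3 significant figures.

ΔP ≈ 0.0129 bar

Reynolds number Re = ρVD/μ = 996 · 0.217 · 0.0567 / 0.000604 = 2.029e+04.
Re > 4000 → turbulent. Relative roughness ε/D = 0.00176/0.0567 = 0.031. Swamee-Jain: f = 0.25/(log₁₀[0.031/3.7 + 5.74/2.029e+04^0.9])² = 0.25/(log₁₀[0.00839 + 0.000763])² = 0.25/(-2.038)² = 0.06016.
Darcy-Weisbach: ΔP = f(L/D)(ρV²/2) = 0.06016·(51.9/0.0567)·(996·0.217²/2) = 0.06016·915.3·23.45 = 1291 Pa.
ΔP = 1291 Pa = 0.0129 bar.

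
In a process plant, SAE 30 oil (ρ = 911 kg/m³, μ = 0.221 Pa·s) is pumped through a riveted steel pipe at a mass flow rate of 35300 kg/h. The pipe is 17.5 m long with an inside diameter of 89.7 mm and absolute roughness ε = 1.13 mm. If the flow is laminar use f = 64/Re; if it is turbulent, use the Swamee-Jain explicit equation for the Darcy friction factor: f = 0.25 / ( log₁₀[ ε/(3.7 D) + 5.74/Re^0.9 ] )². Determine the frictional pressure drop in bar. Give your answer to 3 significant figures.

ΔP ≈ 0.262 bar

ṁ = 35300 kg/h = 35300/3600 = 9.806 kg/s.
A = πD²/4 = π(0.0897)²/4 = 0.006319 m²; mean velocity V = ṁ/(ρA) = 9.806/(911 · 0.006319) = 1.703 m/s.
Reynolds number Re = ρVD/μ = 911 · 1.703 · 0.0897 / 0.221 = 629.8.
Re < 2300 → laminar flow, so f = 64/Re = 64/629.8 = 0.1016 (the turbulent correlation is not needed).
Darcy-Weisbach: ΔP = f(L/D)(ρV²/2) = 0.1016·(17.5/0.0897)·(911·1.703²/2) = 0.1016·195.1·1321 = 2.62e+04 Pa.
ΔP = 2.62e+04 Pa = 0.262 bar.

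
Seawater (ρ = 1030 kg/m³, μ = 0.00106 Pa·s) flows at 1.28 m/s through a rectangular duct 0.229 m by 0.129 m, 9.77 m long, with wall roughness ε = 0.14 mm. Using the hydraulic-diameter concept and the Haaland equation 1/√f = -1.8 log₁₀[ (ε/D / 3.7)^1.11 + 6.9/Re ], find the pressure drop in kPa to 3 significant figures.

ΔP ≈ 1.01 kPa

Hydraulic diameter D_h = 4A/P = 4·(0.229·0.129)/(2·(0.229+0.129)) = 0.1182/0.716 = 0.165 m.
Re = ρVD_h/μ = 1030·1.28·0.165/0.00106 = 2.053e+05.
ε/D_h = 0.00014/0.165 = 0.000848; Haaland gives 1/√f = -1.8 log₁₀[9.12e-05+3.36e-05] = 7.027, so f = 0.02025.
ΔP = f(L/D_h)(ρV²/2) = 0.02025·9.77/0.165·843.8 = 1012 Pa.
ΔP = 1.01 kPa.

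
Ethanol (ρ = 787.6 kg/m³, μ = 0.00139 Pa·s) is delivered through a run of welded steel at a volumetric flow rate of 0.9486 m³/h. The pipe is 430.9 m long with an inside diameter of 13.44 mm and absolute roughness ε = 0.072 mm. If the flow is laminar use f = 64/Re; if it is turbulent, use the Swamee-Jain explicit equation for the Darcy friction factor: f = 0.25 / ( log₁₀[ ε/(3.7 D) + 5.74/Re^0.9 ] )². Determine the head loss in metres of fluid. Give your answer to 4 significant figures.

h_f ≈ 208.2 m

Q = 0.9486 m³/h = 0.9486/3600 = 0.0002635 m³/s.
Cross-sectional area A = πD²/4 = π(0.01344)²/4 = 0.0001419 m²; mean velocity V = Q/A = 0.0002635/0.0001419 = 1.857 m/s.
Reynolds number Re = ρVD/μ = 787.6 · 1.857 · 0.01344 / 0.00139 = 1.414e+04.
Re > 4000 → turbulent. Relative roughness ε/D = 7.2e-05/0.01344 = 0.00536. Swamee-Jain: f = 0.25/(log₁₀[0.00536/3.7 + 5.74/1.414e+04^0.9])² = 0.25/(log₁₀[0.00145 + 0.00106])² = 0.25/(-2.602)² = 0.03694.
Darcy-Weisbach: ΔP = f(L/D)(ρV²/2) = 0.03694·(430.9/0.01344)·(787.6·1.857²/2) = 0.03694·3.206e+04·1359 = 1.609e+06 Pa.
Head loss h_f = ΔP/(ρg) = 1.609e+06/(787.6·9.81) = 208.2 m.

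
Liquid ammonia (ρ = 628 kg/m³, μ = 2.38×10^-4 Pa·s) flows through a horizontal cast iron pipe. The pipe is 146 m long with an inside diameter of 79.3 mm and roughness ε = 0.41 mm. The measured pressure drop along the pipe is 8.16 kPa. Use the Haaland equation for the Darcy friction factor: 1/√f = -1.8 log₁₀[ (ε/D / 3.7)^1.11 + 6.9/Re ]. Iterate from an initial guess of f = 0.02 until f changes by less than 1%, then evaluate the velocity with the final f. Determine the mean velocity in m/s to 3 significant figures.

Rearranging Darcy-Weisbach: V = √(2·ΔP·D/(f·L·ρ)). With ε/D = 0.00041/0.0793 = 0.00517, iterate starting from f = 0.02:
  f = 0.02 → V = √(2·8160·0.0793/(0.02·146·628)) = 0.8401 m/s; Re = ρVD/μ = 1.758e+05; f → 0.03122
  f = 0.03122 → V = 0.6724 m/s; Re = 1.407e+05; f → 0.03134
Converged (Δf/f < 1%). With the final f = 0.03134: V = √(2·8160·0.0793/(0.03134·146·628)) = 0.6711 m/s.

V ≈ 0.671 m/s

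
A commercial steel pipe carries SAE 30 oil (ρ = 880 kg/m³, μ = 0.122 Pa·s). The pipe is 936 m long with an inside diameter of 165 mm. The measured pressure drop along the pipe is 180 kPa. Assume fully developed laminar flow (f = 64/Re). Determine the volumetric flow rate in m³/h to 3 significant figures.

Q ≈ 103 m³/h

For laminar flow, f = 64/Re with Re = ρVD/μ, so Darcy-Weisbach reduces to ΔP = 32μLV/D². Solving for V: V = ΔP·D²/(32μL) = 1.8e+05·(0.165)²/(32·0.122·936) = 1.341 m/s.
Check: Re = ρVD/μ = 880·1.341·0.165/0.122 = 1596 < 2300, so the laminar assumption holds.
Q = V·A = 1.341·(π/4·0.165²) = 0.02868 m³/s = 103 m³/h.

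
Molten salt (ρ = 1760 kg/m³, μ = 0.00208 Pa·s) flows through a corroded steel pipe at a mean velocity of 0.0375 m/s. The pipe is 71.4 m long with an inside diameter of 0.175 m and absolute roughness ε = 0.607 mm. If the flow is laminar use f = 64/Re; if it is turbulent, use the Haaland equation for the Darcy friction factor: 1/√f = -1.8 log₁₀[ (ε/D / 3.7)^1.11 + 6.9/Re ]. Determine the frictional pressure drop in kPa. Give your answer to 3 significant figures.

Reynolds number Re = ρVD/μ = 1760 · 0.0375 · 0.175 / 0.00208 = 5553.
Re > 4000 → turbulent. Relative roughness ε/D = 0.000607/0.175 = 0.00347. Haaland: 1/√f = -1.8 log₁₀[(0.00347/3.7)^1.11 + 6.9/5553] = -1.8 log₁₀[0.000435 + 0.00124] = 4.995, so f = 0.04007.
Darcy-Weisbach: ΔP = f(L/D)(ρV²/2) = 0.04007·(71.4/0.175)·(1760·0.0375²/2) = 0.04007·408·1.238 = 20.23 Pa.
ΔP = 20.23 Pa = 0.0202 kPa.

ΔP ≈ 0.0202 kPa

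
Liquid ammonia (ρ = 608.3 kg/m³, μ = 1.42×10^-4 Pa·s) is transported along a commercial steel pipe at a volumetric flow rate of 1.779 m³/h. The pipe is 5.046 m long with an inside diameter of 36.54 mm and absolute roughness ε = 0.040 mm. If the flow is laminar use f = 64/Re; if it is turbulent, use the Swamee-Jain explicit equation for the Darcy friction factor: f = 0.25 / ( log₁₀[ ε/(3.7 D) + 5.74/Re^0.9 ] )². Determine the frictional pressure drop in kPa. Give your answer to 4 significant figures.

Q = 1.779 m³/h = 1.779/3600 = 0.0004942 m³/s.
Cross-sectional area A = πD²/4 = π(0.03654)²/4 = 0.001049 m²; mean velocity V = Q/A = 0.0004942/0.001049 = 0.4712 m/s.
Reynolds number Re = ρVD/μ = 608.3 · 0.4712 · 0.03654 / 0.000142 = 7.376e+04.
Re > 4000 → turbulent. Relative roughness ε/D = 4e-05/0.03654 = 0.00109. Swamee-Jain: f = 0.25/(log₁₀[0.00109/3.7 + 5.74/7.376e+04^0.9])² = 0.25/(log₁₀[0.000296 + 0.000239])² = 0.25/(-3.272)² = 0.02335.
Darcy-Weisbach: ΔP = f(L/D)(ρV²/2) = 0.02335·(5.046/0.03654)·(608.3·0.4712²/2) = 0.02335·138.1·67.54 = 217.8 Pa.
ΔP = 217.8 Pa = 0.2178 kPa.

ΔP ≈ 0.2178 kPa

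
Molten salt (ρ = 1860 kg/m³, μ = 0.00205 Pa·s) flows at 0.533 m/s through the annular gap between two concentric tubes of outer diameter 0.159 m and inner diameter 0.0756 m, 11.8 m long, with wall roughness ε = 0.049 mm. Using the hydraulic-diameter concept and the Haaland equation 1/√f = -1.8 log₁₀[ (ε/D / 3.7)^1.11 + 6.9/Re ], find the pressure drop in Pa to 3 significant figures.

Hydraulic diameter D_h = 4A/P = D_o - D_i = 0.159 - 0.0756 = 0.0834 m.
Re = ρVD_h/μ = 1860·0.533·0.0834/0.00205 = 4.033e+04.
ε/D_h = 4.9e-05/0.0834 = 0.000588; Haaland gives 1/√f = -1.8 log₁₀[6.07e-05+0.000171] = 6.543, so f = 0.02336.
ΔP = f(L/D_h)(ρV²/2) = 0.02336·11.8/0.0834·264.2 = 873.2 Pa.

ΔP ≈ 873 Pa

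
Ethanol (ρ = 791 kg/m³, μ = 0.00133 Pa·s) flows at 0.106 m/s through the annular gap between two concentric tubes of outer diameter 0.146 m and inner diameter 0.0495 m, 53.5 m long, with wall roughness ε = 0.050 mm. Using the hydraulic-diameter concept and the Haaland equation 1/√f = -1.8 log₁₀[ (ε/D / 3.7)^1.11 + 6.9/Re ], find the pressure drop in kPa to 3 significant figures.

Hydraulic diameter D_h = 4A/P = D_o - D_i = 0.146 - 0.0495 = 0.0965 m.
Re = ρVD_h/μ = 791·0.106·0.0965/0.00133 = 6084.
ε/D_h = 5e-05/0.0965 = 0.000518; Haaland gives 1/√f = -1.8 log₁₀[5.28e-05+0.00113] = 5.266, so f = 0.03606.
ΔP = f(L/D_h)(ρV²/2) = 0.03606·53.5/0.0965·4.444 = 88.84 Pa.
ΔP = 0.0888 kPa.

ΔP ≈ 0.0888 kPa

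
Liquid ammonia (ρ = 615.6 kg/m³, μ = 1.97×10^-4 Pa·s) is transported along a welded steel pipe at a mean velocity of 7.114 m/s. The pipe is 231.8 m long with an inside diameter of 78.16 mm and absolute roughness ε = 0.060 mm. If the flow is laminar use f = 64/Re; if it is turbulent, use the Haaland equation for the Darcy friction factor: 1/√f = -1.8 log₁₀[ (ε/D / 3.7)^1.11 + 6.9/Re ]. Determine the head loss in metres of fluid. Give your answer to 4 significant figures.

h_f ≈ 142.7 m

Reynolds number Re = ρVD/μ = 615.6 · 7.114 · 0.07816 / 0.000197 = 1.738e+06.
Re > 4000 → turbulent. Relative roughness ε/D = 6e-05/0.07816 = 0.000768. Haaland: 1/√f = -1.8 log₁₀[(0.000768/3.7)^1.11 + 6.9/1.738e+06] = -1.8 log₁₀[8.16e-05 + 3.97e-06] = 7.322, so f = 0.01865.
Darcy-Weisbach: ΔP = f(L/D)(ρV²/2) = 0.01865·(231.8/0.07816)·(615.6·7.114²/2) = 0.01865·2966·1.558e+04 = 8.618e+05 Pa.
Head loss h_f = ΔP/(ρg) = 8.618e+05/(615.6·9.81) = 142.7 m.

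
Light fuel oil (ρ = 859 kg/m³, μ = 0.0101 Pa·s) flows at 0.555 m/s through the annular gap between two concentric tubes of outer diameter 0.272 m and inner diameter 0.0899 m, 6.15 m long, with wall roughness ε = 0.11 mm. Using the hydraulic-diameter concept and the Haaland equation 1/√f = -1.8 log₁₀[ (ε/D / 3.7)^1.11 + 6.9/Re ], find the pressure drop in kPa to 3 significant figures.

ΔP ≈ 0.147 kPa

Hydraulic diameter D_h = 4A/P = D_o - D_i = 0.272 - 0.0899 = 0.1821 m.
Re = ρVD_h/μ = 859·0.555·0.1821/0.0101 = 8596.
ε/D_h = 0.00011/0.1821 = 0.000604; Haaland gives 1/√f = -1.8 log₁₀[6.26e-05+0.000803] = 5.513, so f = 0.0329.
ΔP = f(L/D_h)(ρV²/2) = 0.0329·6.15/0.1821·132.3 = 147 Pa.
ΔP = 0.147 kPa.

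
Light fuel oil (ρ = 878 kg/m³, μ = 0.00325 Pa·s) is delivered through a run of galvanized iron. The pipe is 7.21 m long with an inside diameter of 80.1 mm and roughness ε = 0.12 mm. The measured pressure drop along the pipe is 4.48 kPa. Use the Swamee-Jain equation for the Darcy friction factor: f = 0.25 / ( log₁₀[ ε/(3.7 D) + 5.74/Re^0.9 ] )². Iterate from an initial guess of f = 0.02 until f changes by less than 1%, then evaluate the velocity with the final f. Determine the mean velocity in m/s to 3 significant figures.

Rearranging Darcy-Weisbach: V = √(2·ΔP·D/(f·L·ρ)). With ε/D = 0.00012/0.0801 = 0.0015, iterate starting from f = 0.02:
  f = 0.02 → V = √(2·4480·0.0801/(0.02·7.21·878)) = 2.381 m/s; Re = ρVD/μ = 5.152e+04; f → 0.02545
  f = 0.02545 → V = 2.11 m/s; Re = 4.567e+04; f → 0.02581
  f = 0.02581 → V = 2.096 m/s; Re = 4.535e+04; f → 0.02583
Converged (Δf/f < 1%). With the final f = 0.02583: V = √(2·4480·0.0801/(0.02583·7.21·878)) = 2.095 m/s.

V ≈ 2.09 m/s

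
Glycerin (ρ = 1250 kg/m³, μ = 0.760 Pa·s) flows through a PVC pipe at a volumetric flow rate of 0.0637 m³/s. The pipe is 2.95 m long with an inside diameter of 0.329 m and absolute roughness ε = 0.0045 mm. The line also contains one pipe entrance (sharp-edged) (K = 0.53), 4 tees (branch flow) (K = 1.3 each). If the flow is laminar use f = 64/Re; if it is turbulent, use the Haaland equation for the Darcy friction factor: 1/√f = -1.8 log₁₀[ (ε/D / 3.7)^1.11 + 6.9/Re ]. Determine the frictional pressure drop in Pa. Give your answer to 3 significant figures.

Cross-sectional area A = πD²/4 = π(0.329)²/4 = 0.08501 m²; mean velocity V = Q/A = 0.0637/0.08501 = 0.7493 m/s.
Reynolds number Re = ρVD/μ = 1250 · 0.7493 · 0.329 / 0.76 = 405.5.
Re < 2300 → laminar flow, so f = 64/Re = 64/405.5 = 0.1578 (the turbulent correlation is not needed).
Total minor-loss coefficient ΣK = 1·0.53 + 4·1.3 = 5.73.
ΔP = [f·L/D + ΣK]·(ρV²/2) = [0.1578·2.95/0.329 + 5.73]·(1250·0.7493²/2) = [1.415 + 5.73]·350.9 = 2507 Pa.

ΔP ≈ 2510 Pa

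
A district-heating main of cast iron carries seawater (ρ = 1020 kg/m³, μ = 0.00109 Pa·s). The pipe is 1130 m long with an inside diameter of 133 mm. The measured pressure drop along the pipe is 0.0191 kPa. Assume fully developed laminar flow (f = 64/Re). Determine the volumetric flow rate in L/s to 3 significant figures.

For laminar flow, f = 64/Re with Re = ρVD/μ, so Darcy-Weisbach reduces to ΔP = 32μLV/D². Solving for V: V = ΔP·D²/(32μL) = 19.1·(0.133)²/(32·0.00109·1130) = 0.008572 m/s.
Check: Re = ρVD/μ = 1020·0.008572·0.133/0.00109 = 1067 < 2300, so the laminar assumption holds.
Q = V·A = 0.008572·(π/4·0.133²) = 0.0001191 m³/s = 0.119 L/s.

Q ≈ 0.119 L/s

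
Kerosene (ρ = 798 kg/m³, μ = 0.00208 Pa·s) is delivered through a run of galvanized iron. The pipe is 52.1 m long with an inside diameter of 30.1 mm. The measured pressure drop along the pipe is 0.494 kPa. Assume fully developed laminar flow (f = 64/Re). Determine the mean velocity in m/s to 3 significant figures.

V ≈ 0.129 m/s

For laminar flow, f = 64/Re with Re = ρVD/μ, so Darcy-Weisbach reduces to ΔP = 32μLV/D². Solving for V: V = ΔP·D²/(32μL) = 494·(0.0301)²/(32·0.00208·52.1) = 0.1291 m/s.
Check: Re = ρVD/μ = 798·0.1291·0.0301/0.00208 = 1490 < 2300, so the laminar assumption holds.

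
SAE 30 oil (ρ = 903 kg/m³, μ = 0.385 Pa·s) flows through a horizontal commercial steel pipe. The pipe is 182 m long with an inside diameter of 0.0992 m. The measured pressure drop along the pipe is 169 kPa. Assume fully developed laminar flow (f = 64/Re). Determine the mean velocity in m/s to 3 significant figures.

For laminar flow, f = 64/Re with Re = ρVD/μ, so Darcy-Weisbach reduces to ΔP = 32μLV/D². Solving for V: V = ΔP·D²/(32μL) = 1.69e+05·(0.0992)²/(32·0.385·182) = 0.7417 m/s.
Check: Re = ρVD/μ = 903·0.7417·0.0992/0.385 = 172.6 < 2300, so the laminar assumption holds.

V ≈ 0.742 m/s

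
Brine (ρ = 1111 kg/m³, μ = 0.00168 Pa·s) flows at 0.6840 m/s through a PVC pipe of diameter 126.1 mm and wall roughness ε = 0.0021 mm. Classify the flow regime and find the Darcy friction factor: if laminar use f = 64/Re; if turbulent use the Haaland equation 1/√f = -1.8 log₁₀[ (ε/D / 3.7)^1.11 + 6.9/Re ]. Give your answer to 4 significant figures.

Re = ρVD/μ = 1111·0.684·0.1261/0.00168 = 5.704e+04.
Re > 4000 → turbulent. ε/D = 2.1e-06/0.1261 = 1.67e-05; Haaland: 1/√f = -1.8 log₁₀[1.16e-06 + 0.000121] = 7.044, so f = 0.02016.

f ≈ 0.02016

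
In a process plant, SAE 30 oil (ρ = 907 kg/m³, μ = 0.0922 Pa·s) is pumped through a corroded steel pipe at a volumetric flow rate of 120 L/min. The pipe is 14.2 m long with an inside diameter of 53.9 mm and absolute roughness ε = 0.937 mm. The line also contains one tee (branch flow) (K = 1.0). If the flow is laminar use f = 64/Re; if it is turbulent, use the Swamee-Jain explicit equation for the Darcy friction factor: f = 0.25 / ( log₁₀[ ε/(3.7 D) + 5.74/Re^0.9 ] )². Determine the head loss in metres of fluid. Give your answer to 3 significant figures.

h_f ≈ 1.46 m

Q = 120 L/min = 120/60000 = 0.002 m³/s.
Cross-sectional area A = πD²/4 = π(0.0539)²/4 = 0.002282 m²; mean velocity V = Q/A = 0.002/0.002282 = 0.8765 m/s.
Reynolds number Re = ρVD/μ = 907 · 0.8765 · 0.0539 / 0.0922 = 464.8.
Re < 2300 → laminar flow, so f = 64/Re = 64/464.8 = 0.1377 (the turbulent correlation is not needed).
Total minor-loss coefficient ΣK = 1·1 = 1.
ΔP = [f·L/D + ΣK]·(ρV²/2) = [0.1377·14.2/0.0539 + 1]·(907·0.8765²/2) = [36.28 + 1]·348.4 = 1.299e+04 Pa.
Head loss h_f = ΔP/(ρg) = 1.299e+04/(907·9.81) = 1.46 m.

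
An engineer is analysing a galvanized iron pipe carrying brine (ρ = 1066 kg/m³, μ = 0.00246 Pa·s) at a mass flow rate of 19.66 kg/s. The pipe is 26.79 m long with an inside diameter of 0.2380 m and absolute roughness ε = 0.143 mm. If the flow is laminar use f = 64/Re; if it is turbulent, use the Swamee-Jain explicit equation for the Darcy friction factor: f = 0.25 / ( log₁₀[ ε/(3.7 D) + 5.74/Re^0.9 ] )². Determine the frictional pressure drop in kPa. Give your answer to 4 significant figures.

ΔP ≈ 0.2429 kPa

A = πD²/4 = π(0.238)²/4 = 0.04449 m²; mean velocity V = ṁ/(ρA) = 19.66/(1066 · 0.04449) = 0.4146 m/s.
Reynolds number Re = ρVD/μ = 1066 · 0.4146 · 0.238 / 0.00246 = 4.275e+04.
Re > 4000 → turbulent. Relative roughness ε/D = 0.000143/0.238 = 0.000601. Swamee-Jain: f = 0.25/(log₁₀[0.000601/3.7 + 5.74/4.275e+04^0.9])² = 0.25/(log₁₀[0.000162 + 0.00039])² = 0.25/(-3.258)² = 0.02356.
Darcy-Weisbach: ΔP = f(L/D)(ρV²/2) = 0.02356·(26.79/0.238)·(1066·0.4146²/2) = 0.02356·112.6·91.6 = 242.9 Pa.
ΔP = 242.9 Pa = 0.2429 kPa.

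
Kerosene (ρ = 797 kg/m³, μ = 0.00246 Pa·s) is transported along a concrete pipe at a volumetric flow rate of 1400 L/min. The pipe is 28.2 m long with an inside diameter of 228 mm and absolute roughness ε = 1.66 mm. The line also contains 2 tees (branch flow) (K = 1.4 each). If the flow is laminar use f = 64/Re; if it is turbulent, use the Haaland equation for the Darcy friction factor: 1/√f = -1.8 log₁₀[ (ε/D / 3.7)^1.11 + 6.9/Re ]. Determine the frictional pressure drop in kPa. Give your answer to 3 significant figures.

ΔP ≈ 0.940 kPa

Q = 1400 L/min = 1400/60000 = 0.02333 m³/s.
Cross-sectional area A = πD²/4 = π(0.228)²/4 = 0.04083 m²; mean velocity V = Q/A = 0.02333/0.04083 = 0.5715 m/s.
Reynolds number Re = ρVD/μ = 797 · 0.5715 · 0.228 / 0.00246 = 4.222e+04.
Re > 4000 → turbulent. Relative roughness ε/D = 0.00166/0.228 = 0.00728. Haaland: 1/√f = -1.8 log₁₀[(0.00728/3.7)^1.11 + 6.9/4.222e+04] = -1.8 log₁₀[0.000992 + 0.000163] = 5.287, so f = 0.03577.
Total minor-loss coefficient ΣK = 2·1.4 = 2.8.
ΔP = [f·L/D + ΣK]·(ρV²/2) = [0.03577·28.2/0.228 + 2.8]·(797·0.5715²/2) = [4.424 + 2.8]·130.2 = 940.3 Pa.
ΔP = 940.3 Pa = 0.940 kPa.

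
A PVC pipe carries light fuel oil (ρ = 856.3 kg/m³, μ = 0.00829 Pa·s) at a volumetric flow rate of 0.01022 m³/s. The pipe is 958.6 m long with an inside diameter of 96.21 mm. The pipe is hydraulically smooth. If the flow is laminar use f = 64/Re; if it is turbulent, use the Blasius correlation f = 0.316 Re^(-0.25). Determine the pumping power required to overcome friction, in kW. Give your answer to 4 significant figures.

Cross-sectional area A = πD²/4 = π(0.09621)²/4 = 0.00727 m²; mean velocity V = Q/A = 0.01022/0.00727 = 1.406 m/s.
Reynolds number Re = ρVD/μ = 856.3 · 1.406 · 0.09621 / 0.00829 = 1.397e+04.
Re > 4000 → turbulent. Smooth-pipe (Blasius): f = 0.316 Re^(-0.25) = 0.316/(1.397e+04)^0.25 = 0.02907.
Darcy-Weisbach: ΔP = f(L/D)(ρV²/2) = 0.02907·(958.6/0.09621)·(856.3·1.406²/2) = 0.02907·9964·846.1 = 2.45e+05 Pa.
Pumping power P = QΔP = 0.01022·2.45e+05 = 2504.3 W = 2.504 kW.

P ≈ 2.504 kW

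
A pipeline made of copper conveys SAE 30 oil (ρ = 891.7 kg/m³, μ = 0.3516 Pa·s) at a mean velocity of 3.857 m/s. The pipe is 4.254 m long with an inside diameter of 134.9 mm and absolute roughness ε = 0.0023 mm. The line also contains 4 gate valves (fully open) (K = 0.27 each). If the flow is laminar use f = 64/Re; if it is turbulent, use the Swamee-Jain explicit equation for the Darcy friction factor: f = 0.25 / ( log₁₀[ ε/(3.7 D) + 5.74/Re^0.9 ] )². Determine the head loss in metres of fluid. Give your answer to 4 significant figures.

h_f ≈ 1.979 m

Reynolds number Re = ρVD/μ = 891.7 · 3.857 · 0.1349 / 0.352 = 1320.
Re < 2300 → laminar flow, so f = 64/Re = 64/1320 = 0.0485 (the turbulent correlation is not needed).
Total minor-loss coefficient ΣK = 4·0.27 = 1.08.
ΔP = [f·L/D + ΣK]·(ρV²/2) = [0.0485·4.254/0.1349 + 1.08]·(891.7·3.857²/2) = [1.529 + 1.08]·6633 = 1.731e+04 Pa.
Head loss h_f = ΔP/(ρg) = 1.731e+04/(891.7·9.81) = 1.979 m.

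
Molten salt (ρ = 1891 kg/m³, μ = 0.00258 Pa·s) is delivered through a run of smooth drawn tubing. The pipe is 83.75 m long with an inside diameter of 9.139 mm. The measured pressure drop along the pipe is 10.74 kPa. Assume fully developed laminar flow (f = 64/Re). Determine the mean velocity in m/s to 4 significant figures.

V ≈ 0.1297 m/s

For laminar flow, f = 64/Re with Re = ρVD/μ, so Darcy-Weisbach reduces to ΔP = 32μLV/D². Solving for V: V = ΔP·D²/(32μL) = 1.074e+04·(0.009139)²/(32·0.00258·83.75) = 0.1297 m/s.
Check: Re = ρVD/μ = 1891·0.1297·0.009139/0.00258 = 869 < 2300, so the laminar assumption holds.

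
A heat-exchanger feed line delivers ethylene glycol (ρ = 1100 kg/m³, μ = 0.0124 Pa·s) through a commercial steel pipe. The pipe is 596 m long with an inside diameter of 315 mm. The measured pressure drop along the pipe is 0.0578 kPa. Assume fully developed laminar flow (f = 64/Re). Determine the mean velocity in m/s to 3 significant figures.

For laminar flow, f = 64/Re with Re = ρVD/μ, so Darcy-Weisbach reduces to ΔP = 32μLV/D². Solving for V: V = ΔP·D²/(32μL) = 57.8·(0.315)²/(32·0.0124·596) = 0.02425 m/s.
Check: Re = ρVD/μ = 1100·0.02425·0.315/0.0124 = 677.7 < 2300, so the laminar assumption holds.

V ≈ 0.0243 m/s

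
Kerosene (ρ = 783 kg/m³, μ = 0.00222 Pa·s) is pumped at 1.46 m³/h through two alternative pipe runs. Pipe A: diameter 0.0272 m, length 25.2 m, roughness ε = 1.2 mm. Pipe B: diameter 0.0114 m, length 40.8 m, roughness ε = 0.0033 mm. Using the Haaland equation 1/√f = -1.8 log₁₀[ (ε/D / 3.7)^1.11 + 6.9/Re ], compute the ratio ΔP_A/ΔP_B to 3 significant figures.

Pipe A: V = Q/A = 0.0004056/0.0005811 = 0.6979 m/s; Re = 6696; ε/D = 0.0441; Haaland → f = 0.07148; ΔP_A = f(L/D)(ρV²/2) = 1.263e+04 Pa.
Pipe B: V = Q/A = 0.0004056/0.0001021 = 3.973 m/s; Re = 1.598e+04; ε/D = 0.000289; Haaland → f = 0.02771; ΔP_B = f(L/D)(ρV²/2) = 6.129e+05 Pa.
ΔP_A/ΔP_B = 1.263e+04/6.129e+05 = 0.0206.

ΔP_A/ΔP_B ≈ 0.0206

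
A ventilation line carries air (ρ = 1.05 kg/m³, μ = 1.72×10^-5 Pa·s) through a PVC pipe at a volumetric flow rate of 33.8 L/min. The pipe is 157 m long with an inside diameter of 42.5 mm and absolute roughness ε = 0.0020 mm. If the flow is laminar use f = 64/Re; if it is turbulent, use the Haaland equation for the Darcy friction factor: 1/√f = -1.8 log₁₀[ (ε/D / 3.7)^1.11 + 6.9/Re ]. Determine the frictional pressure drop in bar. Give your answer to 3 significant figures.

ΔP ≈ 1.90×10^-4 bar

Q = 33.8 L/min = 33.8/60000 = 0.0005633 m³/s.
Cross-sectional area A = πD²/4 = π(0.0425)²/4 = 0.001419 m²; mean velocity V = Q/A = 0.0005633/0.001419 = 0.3971 m/s.
Reynolds number Re = ρVD/μ = 1.05 · 0.3971 · 0.0425 / 1.72e-05 = 1030.
Re < 2300 → laminar flow, so f = 64/Re = 64/1030 = 0.06212 (the turbulent correlation is not needed).
Darcy-Weisbach: ΔP = f(L/D)(ρV²/2) = 0.06212·(157/0.0425)·(1.05·0.3971²/2) = 0.06212·3694·0.08279 = 19 Pa.
ΔP = 19 Pa = 1.90×10^-4 bar.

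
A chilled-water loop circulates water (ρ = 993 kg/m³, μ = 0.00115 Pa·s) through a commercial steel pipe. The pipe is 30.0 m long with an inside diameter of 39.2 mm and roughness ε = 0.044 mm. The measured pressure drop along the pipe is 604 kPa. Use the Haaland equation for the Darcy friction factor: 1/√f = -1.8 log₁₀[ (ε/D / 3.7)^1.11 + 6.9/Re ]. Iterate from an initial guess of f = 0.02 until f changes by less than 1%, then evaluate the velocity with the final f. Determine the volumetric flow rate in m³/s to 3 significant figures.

Rearranging Darcy-Weisbach: V = √(2·ΔP·D/(f·L·ρ)). With ε/D = 4.4e-05/0.0392 = 0.00112, iterate starting from f = 0.02:
  f = 0.02 → V = √(2·6.04e+05·0.0392/(0.02·30·993)) = 8.915 m/s; Re = ρVD/μ = 3.018e+05; f → 0.02102
  f = 0.02102 → V = 8.696 m/s; Re = 2.943e+05; f → 0.02104
Converged (Δf/f < 1%). With the final f = 0.02104: V = √(2·6.04e+05·0.0392/(0.02104·30·993)) = 8.692 m/s.
Q = V·A = 8.692·(π/4·0.0392²) = 0.01049 m³/s = 0.0105 m³/s.

Q ≈ 0.0105 m³/s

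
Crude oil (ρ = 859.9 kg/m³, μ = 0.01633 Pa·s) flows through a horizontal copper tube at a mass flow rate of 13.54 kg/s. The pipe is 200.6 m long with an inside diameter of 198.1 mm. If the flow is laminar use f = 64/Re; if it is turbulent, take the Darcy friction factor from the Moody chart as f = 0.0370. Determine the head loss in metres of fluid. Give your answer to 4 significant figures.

A = πD²/4 = π(0.1981)²/4 = 0.03082 m²; mean velocity V = ṁ/(ρA) = 13.54/(859.9 · 0.03082) = 0.5109 m/s.
Reynolds number Re = ρVD/μ = 859.9 · 0.5109 · 0.1981 / 0.0163 = 5329.
Re > 4000 → turbulent; use the Moody-chart value f = 0.0370.
Darcy-Weisbach: ΔP = f(L/D)(ρV²/2) = 0.037·(200.6/0.1981)·(859.9·0.5109²/2) = 0.037·1013·112.2 = 4204 Pa.
Head loss h_f = ΔP/(ρg) = 4204/(859.9·9.81) = 0.4984 m.

h_f ≈ 0.4984 m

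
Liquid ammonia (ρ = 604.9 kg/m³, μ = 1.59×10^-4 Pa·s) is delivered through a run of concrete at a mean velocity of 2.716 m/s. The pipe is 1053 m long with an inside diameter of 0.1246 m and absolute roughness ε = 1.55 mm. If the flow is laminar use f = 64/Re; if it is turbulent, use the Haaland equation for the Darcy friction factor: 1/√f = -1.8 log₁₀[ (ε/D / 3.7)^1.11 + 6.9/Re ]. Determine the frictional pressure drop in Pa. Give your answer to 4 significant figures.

Reynolds number Re = ρVD/μ = 604.9 · 2.716 · 0.1246 / 0.000159 = 1.287e+06.
Re > 4000 → turbulent. Relative roughness ε/D = 0.00155/0.1246 = 0.0124. Haaland: 1/√f = -1.8 log₁₀[(0.0124/3.7)^1.11 + 6.9/1.287e+06] = -1.8 log₁₀[0.0018 + 5.36e-06] = 4.94, so f = 0.04099.
Darcy-Weisbach: ΔP = f(L/D)(ρV²/2) = 0.04099·(1053/0.1246)·(604.9·2.716²/2) = 0.04099·8451·2231 = 7.728e+05 Pa.

ΔP ≈ 772800 Pa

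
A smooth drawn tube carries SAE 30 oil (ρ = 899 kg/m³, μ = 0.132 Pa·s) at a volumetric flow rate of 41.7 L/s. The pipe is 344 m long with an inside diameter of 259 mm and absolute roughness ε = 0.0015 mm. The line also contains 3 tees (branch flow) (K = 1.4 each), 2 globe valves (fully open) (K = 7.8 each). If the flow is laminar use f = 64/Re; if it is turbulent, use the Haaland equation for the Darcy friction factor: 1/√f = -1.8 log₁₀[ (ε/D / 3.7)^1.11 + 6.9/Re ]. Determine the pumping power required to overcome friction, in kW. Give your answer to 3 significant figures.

Q = 41.7 L/s = 41.7/1000 = 0.0417 m³/s.
Cross-sectional area A = πD²/4 = π(0.259)²/4 = 0.05269 m²; mean velocity V = Q/A = 0.0417/0.05269 = 0.7915 m/s.
Reynolds number Re = ρVD/μ = 899 · 0.7915 · 0.259 / 0.132 = 1396.
Re < 2300 → laminar flow, so f = 64/Re = 64/1396 = 0.04584 (the turbulent correlation is not needed).
Total minor-loss coefficient ΣK = 3·1.4 + 2·7.8 = 19.8.
ΔP = [f·L/D + ΣK]·(ρV²/2) = [0.04584·344/0.259 + 19.8]·(899·0.7915²/2) = [60.88 + 19.8]·281.6 = 2.272e+04 Pa.
Pumping power P = QΔP = 0.0417·2.272e+04 = 947.4 W = 0.947 kW.

P ≈ 0.947 kW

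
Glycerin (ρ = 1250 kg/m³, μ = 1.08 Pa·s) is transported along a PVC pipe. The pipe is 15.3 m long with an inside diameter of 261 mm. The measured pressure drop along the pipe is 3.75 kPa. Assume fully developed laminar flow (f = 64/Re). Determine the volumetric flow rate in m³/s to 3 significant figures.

For laminar flow, f = 64/Re with Re = ρVD/μ, so Darcy-Weisbach reduces to ΔP = 32μLV/D². Solving for V: V = ΔP·D²/(32μL) = 3750·(0.261)²/(32·1.08·15.3) = 0.4831 m/s.
Check: Re = ρVD/μ = 1250·0.4831·0.261/1.08 = 145.9 < 2300, so the laminar assumption holds.
Q = V·A = 0.4831·(π/4·0.261²) = 0.02585 m³/s = 0.0258 m³/s.

Q ≈ 0.0258 m³/s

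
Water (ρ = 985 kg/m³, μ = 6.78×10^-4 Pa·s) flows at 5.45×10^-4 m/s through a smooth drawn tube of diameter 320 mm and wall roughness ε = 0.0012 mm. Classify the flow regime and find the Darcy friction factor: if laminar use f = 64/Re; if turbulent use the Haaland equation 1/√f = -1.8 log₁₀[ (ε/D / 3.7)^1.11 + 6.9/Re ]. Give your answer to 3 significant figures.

Re = ρVD/μ = 985·0.000545·0.32/0.000678 = 253.4.
Re < 2300 → laminar, so f = 64/Re = 0.2526 (roughness is irrelevant in laminar flow).

f ≈ 0.253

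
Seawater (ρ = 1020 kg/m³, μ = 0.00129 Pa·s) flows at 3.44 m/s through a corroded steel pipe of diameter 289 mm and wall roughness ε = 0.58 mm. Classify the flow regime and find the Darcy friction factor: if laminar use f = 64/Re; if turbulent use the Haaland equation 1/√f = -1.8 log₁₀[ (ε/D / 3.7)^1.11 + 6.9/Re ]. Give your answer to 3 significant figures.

Re = ρVD/μ = 1020·3.44·0.289/0.00129 = 7.861e+05.
Re > 4000 → turbulent. ε/D = 0.00058/0.289 = 0.00201; Haaland: 1/√f = -1.8 log₁₀[0.000237 + 8.78e-06] = 6.496, so f = 0.02369.

f ≈ 0.0237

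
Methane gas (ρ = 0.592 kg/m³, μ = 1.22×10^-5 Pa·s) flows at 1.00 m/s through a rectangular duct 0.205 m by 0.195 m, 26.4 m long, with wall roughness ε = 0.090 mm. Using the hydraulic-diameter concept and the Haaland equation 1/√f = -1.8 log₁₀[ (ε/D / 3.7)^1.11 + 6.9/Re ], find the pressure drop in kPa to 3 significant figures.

ΔP ≈ 0.00124 kPa

Hydraulic diameter D_h = 4A/P = 4·(0.205·0.195)/(2·(0.205+0.195)) = 0.1599/0.8 = 0.1999 m.
Re = ρVD_h/μ = 0.592·1·0.1999/1.22e-05 = 9699.
ε/D_h = 9e-05/0.1999 = 0.00045; Haaland gives 1/√f = -1.8 log₁₀[4.52e-05+0.000711] = 5.618, so f = 0.03168.
ΔP = f(L/D_h)(ρV²/2) = 0.03168·26.4/0.1999·0.296 = 1.239 Pa.
ΔP = 0.00124 kPa.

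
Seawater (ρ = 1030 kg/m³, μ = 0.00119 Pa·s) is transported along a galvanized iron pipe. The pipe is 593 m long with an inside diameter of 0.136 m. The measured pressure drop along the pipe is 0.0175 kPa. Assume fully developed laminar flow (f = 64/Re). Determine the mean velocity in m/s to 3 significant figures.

V ≈ 0.0143 m/s

For laminar flow, f = 64/Re with Re = ρVD/μ, so Darcy-Weisbach reduces to ΔP = 32μLV/D². Solving for V: V = ΔP·D²/(32μL) = 17.5·(0.136)²/(32·0.00119·593) = 0.01433 m/s.
Check: Re = ρVD/μ = 1030·0.01433·0.136/0.00119 = 1687 < 2300, so the laminar assumption holds.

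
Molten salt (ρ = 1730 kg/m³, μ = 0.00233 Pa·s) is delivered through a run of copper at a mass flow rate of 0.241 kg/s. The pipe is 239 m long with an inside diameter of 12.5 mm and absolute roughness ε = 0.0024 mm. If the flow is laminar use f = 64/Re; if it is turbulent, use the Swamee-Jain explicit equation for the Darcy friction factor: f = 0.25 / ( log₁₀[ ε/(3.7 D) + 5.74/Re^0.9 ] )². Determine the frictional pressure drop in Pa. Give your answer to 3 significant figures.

A = πD²/4 = π(0.0125)²/4 = 0.0001227 m²; mean velocity V = ṁ/(ρA) = 0.241/(1730 · 0.0001227) = 1.135 m/s.
Reynolds number Re = ρVD/μ = 1730 · 1.135 · 0.0125 / 0.00233 = 1.054e+04.
Re > 4000 → turbulent. Relative roughness ε/D = 2.4e-06/0.0125 = 0.000192. Swamee-Jain: f = 0.25/(log₁₀[0.000192/3.7 + 5.74/1.054e+04^0.9])² = 0.25/(log₁₀[5.19e-05 + 0.00138])² = 0.25/(-2.845)² = 0.03088.
Darcy-Weisbach: ΔP = f(L/D)(ρV²/2) = 0.03088·(239/0.0125)·(1730·1.135²/2) = 0.03088·1.912e+04·1115 = 6.581e+05 Pa.

ΔP ≈ 658000 Pa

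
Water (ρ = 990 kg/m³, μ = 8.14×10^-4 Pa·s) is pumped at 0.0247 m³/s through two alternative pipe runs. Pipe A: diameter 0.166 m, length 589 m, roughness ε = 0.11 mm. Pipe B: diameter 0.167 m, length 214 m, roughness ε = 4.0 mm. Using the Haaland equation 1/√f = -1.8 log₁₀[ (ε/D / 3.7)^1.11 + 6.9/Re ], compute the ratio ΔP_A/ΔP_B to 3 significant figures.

Pipe A: V = Q/A = 0.0247/0.02164 = 1.141 m/s; Re = 2.304e+05; ε/D = 0.000663; Haaland → f = 0.01926; ΔP_A = f(L/D)(ρV²/2) = 4.406e+04 Pa.
Pipe B: V = Q/A = 0.0247/0.0219 = 1.128 m/s; Re = 2.29e+05; ε/D = 0.024; Haaland → f = 0.05244; ΔP_B = f(L/D)(ρV²/2) = 4.229e+04 Pa.
ΔP_A/ΔP_B = 4.406e+04/4.229e+04 = 1.04.

ΔP_A/ΔP_B ≈ 1.04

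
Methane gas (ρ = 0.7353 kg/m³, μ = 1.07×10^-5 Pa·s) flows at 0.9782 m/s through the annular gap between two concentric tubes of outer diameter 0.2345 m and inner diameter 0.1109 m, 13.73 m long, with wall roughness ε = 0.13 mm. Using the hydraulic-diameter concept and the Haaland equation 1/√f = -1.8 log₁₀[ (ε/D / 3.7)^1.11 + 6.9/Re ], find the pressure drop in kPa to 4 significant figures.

Hydraulic diameter D_h = 4A/P = D_o - D_i = 0.2345 - 0.1109 = 0.1236 m.
Re = ρVD_h/μ = 0.7353·0.9782·0.1236/1.07e-05 = 8309.
ε/D_h = 0.00013/0.1236 = 0.00105; Haaland gives 1/√f = -1.8 log₁₀[0.000116+0.00083] = 5.443, so f = 0.03375.
ΔP = f(L/D_h)(ρV²/2) = 0.03375·13.73/0.1236·0.3518 = 1.319 Pa.
ΔP = 0.001319 kPa.

ΔP ≈ 0.001319 kPa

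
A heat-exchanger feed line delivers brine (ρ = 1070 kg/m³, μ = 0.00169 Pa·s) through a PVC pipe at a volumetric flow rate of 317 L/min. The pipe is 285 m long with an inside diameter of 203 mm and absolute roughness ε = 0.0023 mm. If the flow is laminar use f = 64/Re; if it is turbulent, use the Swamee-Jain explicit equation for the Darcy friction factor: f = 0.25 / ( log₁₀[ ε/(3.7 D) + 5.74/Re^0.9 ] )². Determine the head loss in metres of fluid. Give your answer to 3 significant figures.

h_f ≈ 0.0487 m

Q = 317 L/min = 317/60000 = 0.005283 m³/s.
Cross-sectional area A = πD²/4 = π(0.203)²/4 = 0.03237 m²; mean velocity V = Q/A = 0.005283/0.03237 = 0.1632 m/s.
Reynolds number Re = ρVD/μ = 1070 · 0.1632 · 0.203 / 0.00169 = 2.098e+04.
Re > 4000 → turbulent. Relative roughness ε/D = 2.3e-06/0.203 = 1.13e-05. Swamee-Jain: f = 0.25/(log₁₀[1.13e-05/3.7 + 5.74/2.098e+04^0.9])² = 0.25/(log₁₀[3.06e-06 + 0.00074])² = 0.25/(-3.129)² = 0.02554.
Darcy-Weisbach: ΔP = f(L/D)(ρV²/2) = 0.02554·(285/0.203)·(1070·0.1632²/2) = 0.02554·1404·14.26 = 511.1 Pa.
Head loss h_f = ΔP/(ρg) = 511.1/(1070·9.81) = 0.0487 m.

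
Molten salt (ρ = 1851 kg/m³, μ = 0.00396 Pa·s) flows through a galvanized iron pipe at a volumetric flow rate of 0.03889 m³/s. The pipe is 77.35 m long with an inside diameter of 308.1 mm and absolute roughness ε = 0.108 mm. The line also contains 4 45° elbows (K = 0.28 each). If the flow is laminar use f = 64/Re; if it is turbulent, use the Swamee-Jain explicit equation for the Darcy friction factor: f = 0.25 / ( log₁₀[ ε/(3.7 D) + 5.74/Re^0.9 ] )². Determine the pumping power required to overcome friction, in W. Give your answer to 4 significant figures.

Cross-sectional area A = πD²/4 = π(0.3081)²/4 = 0.07455 m²; mean velocity V = Q/A = 0.03889/0.07455 = 0.5216 m/s.
Reynolds number Re = ρVD/μ = 1851 · 0.5216 · 0.3081 / 0.00396 = 7.512e+04.
Re > 4000 → turbulent. Relative roughness ε/D = 0.000108/0.3081 = 0.000351. Swamee-Jain: f = 0.25/(log₁₀[0.000351/3.7 + 5.74/7.512e+04^0.9])² = 0.25/(log₁₀[9.47e-05 + 0.000235])² = 0.25/(-3.482)² = 0.02062.
Total minor-loss coefficient ΣK = 4·0.28 = 1.12.
ΔP = [f·L/D + ΣK]·(ρV²/2) = [0.02062·77.35/0.3081 + 1.12]·(1851·0.5216²/2) = [5.176 + 1.12]·251.8 = 1586 Pa.
Pumping power P = QΔP = 0.03889·1586 = 61.665 W = 61.67 W.

P ≈ 61.67 W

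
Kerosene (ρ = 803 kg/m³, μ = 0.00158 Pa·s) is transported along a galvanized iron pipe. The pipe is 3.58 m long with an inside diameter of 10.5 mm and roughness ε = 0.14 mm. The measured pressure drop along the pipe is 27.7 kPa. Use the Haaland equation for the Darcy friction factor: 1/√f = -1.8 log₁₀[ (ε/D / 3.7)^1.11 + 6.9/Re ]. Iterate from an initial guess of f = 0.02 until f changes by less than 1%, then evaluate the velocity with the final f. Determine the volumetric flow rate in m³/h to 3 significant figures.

Rearranging Darcy-Weisbach: V = √(2·ΔP·D/(f·L·ρ)). With ε/D = 0.00014/0.0105 = 0.0133, iterate starting from f = 0.02:
  f = 0.02 → V = √(2·2.77e+04·0.0105/(0.02·3.58·803)) = 3.181 m/s; Re = ρVD/μ = 1.697e+04; f → 0.04464
  f = 0.04464 → V = 2.129 m/s; Re = 1.136e+04; f → 0.04588
  f = 0.04588 → V = 2.1 m/s; Re = 1.121e+04; f → 0.04593
Converged (Δf/f < 1%). With the final f = 0.04593: V = √(2·2.77e+04·0.0105/(0.04593·3.58·803)) = 2.099 m/s.
Q = V·A = 2.099·(π/4·0.0105²) = 0.0001818 m³/s = 0.654 m³/h.

Q ≈ 0.654 m³/h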